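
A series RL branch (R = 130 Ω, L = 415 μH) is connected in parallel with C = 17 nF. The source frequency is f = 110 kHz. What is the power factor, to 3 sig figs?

ω = 2πf = 691200 rad/s
X_L = ωL = 287 Ω
X_C = 1/(ωC) = 85.1 Ω
Branch 1 (R+jX_L): Z₁ = 130 + j287 Ω, |Z₁| = 315 Ω
Branch 2 (−jX_C): Z₂ = −j85.1 Ω
Parallel: Z = Z₁Z₂/(Z₁+Z₂), |Z| = 112 Ω, ∠Z = -81.6°
cos φ = cos(-81.6°) = 0.146

0.146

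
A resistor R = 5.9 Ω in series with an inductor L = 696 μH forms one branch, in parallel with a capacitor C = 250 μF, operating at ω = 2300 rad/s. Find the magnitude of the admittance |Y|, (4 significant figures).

X_L = ωL = 1.601 Ω
X_C = 1/(ωC) = 1.739 Ω
Branch 1 (R+jX_L): Z₁ = 5.900 + j1.601 Ω, |Z₁| = 6.113 Ω
Branch 2 (−jX_C): Z₂ = −j1.739 Ω
Parallel: Z = Z₁Z₂/(Z₁+Z₂), |Z| = 1.802 Ω, ∠Z = -73.48°
|Y| = 1/|Z| = 555.1 mS

555.1 mS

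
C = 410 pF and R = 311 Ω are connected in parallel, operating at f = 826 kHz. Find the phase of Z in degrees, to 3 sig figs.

-33.5°

ω = 2πf = 5.19e+06 rad/s
X_C = 1/(ωC) = 470 Ω
Parallel: admittances add. Y = 1/R + jωC
Y = (0.00322 + j0.00213) S
|Y| = 0.00386 S → |Z| = 1/|Y| = 259 Ω, ∠Z = −∠Y = -33.5°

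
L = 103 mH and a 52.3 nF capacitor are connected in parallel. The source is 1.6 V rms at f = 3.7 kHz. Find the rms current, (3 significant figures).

ω = 2πf = 23250 rad/s
X_L = ωL = 2390 Ω
X_C = 1/(ωC) = 822 Ω
Parallel: admittances add. Y = 1/(jωL) + jωC
Y = (0 + j0.000798) S
|Y| = 0.000798 S → |Z| = 1/|Y| = 1250 Ω, ∠Z = −∠Y = -90.0°
I = V/|Z| = 1.6/1250 = 1.28 mA

1.28 mA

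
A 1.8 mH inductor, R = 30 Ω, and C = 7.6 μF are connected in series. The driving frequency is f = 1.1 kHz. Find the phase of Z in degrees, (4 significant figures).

-12.40°

ω = 2πf = 6912 rad/s
X_L = ωL = 12.44 Ω
X_C = 1/(ωC) = 19.04 Ω
Net reactance X = X_L − X_C = -6.597 Ω
Z = 30.00 − j6.597 Ω
|Z| = √(30.00² + 6.597²) = 30.72 Ω
∠Z = arctan(-6.597/30.00) = -12.40°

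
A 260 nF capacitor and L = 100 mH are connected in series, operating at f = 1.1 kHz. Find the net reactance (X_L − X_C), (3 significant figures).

ω = 2πf = 6912 rad/s
X_L = ωL = 691 Ω
X_C = 1/(ωC) = 556 Ω
X = 691 − 556 = 135 Ω

135 Ω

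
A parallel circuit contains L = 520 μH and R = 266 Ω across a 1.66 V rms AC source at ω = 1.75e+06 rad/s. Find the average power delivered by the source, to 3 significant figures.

10.4 mW

X_L = ωL = 910 Ω
Parallel: admittances add. Y = 1/R + 1/(jωL)
Y = (0.00376 − j0.00110) S
|Y| = 0.00392 S → |Z| = 1/|Y| = 255 Ω, ∠Z = −∠Y = 16.3°
I = V/|Z| = 6.50 mA
P = VI cos φ = 1.66 × 0.00650 × cos(16.3°) = 10.4 mW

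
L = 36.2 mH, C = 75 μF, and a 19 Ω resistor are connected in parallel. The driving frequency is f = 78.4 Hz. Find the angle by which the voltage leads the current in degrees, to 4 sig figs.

ω = 2πf = 492.6 rad/s
X_L = ωL = 17.83 Ω
X_C = 1/(ωC) = 27.07 Ω
Parallel: admittances add. Y = 1/R + 1/(jωL) + jωC
Y = (0.05263 − j0.01913) S
|Y| = 0.05600 S → |Z| = 1/|Y| = 17.86 Ω, ∠Z = −∠Y = 19.98°

19.98°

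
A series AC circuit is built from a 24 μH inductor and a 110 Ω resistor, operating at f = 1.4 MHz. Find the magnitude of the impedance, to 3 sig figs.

ω = 2πf = 8.796e+06 rad/s
X_L = ωL = 211 Ω
Z = 110 + j211 Ω
|Z| = √(110² + 211²) = 238 Ω

238 Ω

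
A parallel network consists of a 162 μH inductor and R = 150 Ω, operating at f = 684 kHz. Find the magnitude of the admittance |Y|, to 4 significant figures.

ω = 2πf = 4.298e+06 rad/s
X_L = ωL = 696.2 Ω
Parallel: admittances add. Y = 1/R + 1/(jωL)
Y = (0.006667 − j0.001436) S
|Y| = 0.006820 S → |Z| = 1/|Y| = 146.6 Ω, ∠Z = −∠Y = 12.16°

6.820 mS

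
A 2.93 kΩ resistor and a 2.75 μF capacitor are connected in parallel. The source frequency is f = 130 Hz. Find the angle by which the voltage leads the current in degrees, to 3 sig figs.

ω = 2πf = 816.8 rad/s
X_C = 1/(ωC) = 445 Ω
Parallel: admittances add. Y = 1/R + jωC
Y = (0.000341 + j0.00225) S
|Y| = 0.00227 S → |Z| = 1/|Y| = 440 Ω, ∠Z = −∠Y = -81.4°

-81.4°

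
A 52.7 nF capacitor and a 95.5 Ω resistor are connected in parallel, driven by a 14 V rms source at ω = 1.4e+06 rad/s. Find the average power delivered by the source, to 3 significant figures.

2.05 W

X_C = 1/(ωC) = 13.6 Ω
Parallel: admittances add. Y = 1/R + jωC
Y = (0.0105 + j0.0738) S
|Y| = 0.0745 S → |Z| = 1/|Y| = 13.4 Ω, ∠Z = −∠Y = -81.9°
I = V/|Z| = 1.04 A
P = VI cos φ = 14 × 1.04 × cos(-81.9°) = 2.05 W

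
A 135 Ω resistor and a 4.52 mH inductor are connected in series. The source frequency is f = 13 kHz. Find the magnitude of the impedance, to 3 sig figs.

393 Ω

ω = 2πf = 81680 rad/s
X_L = ωL = 369 Ω
Z = 135 + j369 Ω
|Z| = √(135² + 369²) = 393 Ω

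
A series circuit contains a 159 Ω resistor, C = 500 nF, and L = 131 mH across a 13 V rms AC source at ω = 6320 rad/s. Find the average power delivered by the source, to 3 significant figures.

93.7 mW

X_L = ωL = 828 Ω
X_C = 1/(ωC) = 316 Ω
Net reactance X = X_L − X_C = 511 Ω
Z = 159 + j511 Ω
|Z| = √(159² + 511²) = 536 Ω
∠Z = arctan(511/159) = 72.7°
I = V/|Z| = 24.3 mA
P = VI cos φ = 13 × 0.0243 × cos(72.7°) = 93.7 mW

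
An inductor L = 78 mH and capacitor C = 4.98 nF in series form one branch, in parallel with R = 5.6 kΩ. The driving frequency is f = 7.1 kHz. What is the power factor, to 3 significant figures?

ω = 2πf = 44610 rad/s
X_L = ωL = 3480 Ω
X_C = 1/(ωC) = 4500 Ω
Branch 1: Z₁ = R = 5600 Ω
Branch 2 (series LC): Z₂ = j(X_L − X_C) = −j1020 Ω
Parallel: Z = Z₁Z₂/(Z₁+Z₂), |Z| = 1010 Ω, ∠Z = -79.7°
cos φ = cos(-79.7°) = 0.179

0.179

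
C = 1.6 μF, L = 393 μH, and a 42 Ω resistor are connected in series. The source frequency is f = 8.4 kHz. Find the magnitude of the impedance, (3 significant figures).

42.9 Ω

ω = 2πf = 52780 rad/s
X_L = ωL = 20.7 Ω
X_C = 1/(ωC) = 11.8 Ω
Net reactance X = X_L − X_C = 8.90 Ω
Z = 42.0 + j8.90 Ω
|Z| = √(42.0² + 8.90²) = 42.9 Ω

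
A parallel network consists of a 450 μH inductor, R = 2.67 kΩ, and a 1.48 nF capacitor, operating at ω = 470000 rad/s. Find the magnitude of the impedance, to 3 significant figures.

X_L = ωL = 212 Ω
X_C = 1/(ωC) = 1440 Ω
Parallel: admittances add. Y = 1/R + 1/(jωL) + jωC
Y = (0.000375 − j0.00403) S
|Y| = 0.00405 S → |Z| = 1/|Y| = 247 Ω, ∠Z = −∠Y = 84.7°

247 Ω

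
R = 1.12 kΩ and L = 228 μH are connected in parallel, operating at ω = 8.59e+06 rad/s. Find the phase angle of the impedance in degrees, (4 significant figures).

29.76°

X_L = ωL = 1959 Ω
Parallel: admittances add. Y = 1/R + 1/(jωL)
Y = (0.0008929 − j0.0005106) S
|Y| = 0.001029 S → |Z| = 1/|Y| = 972.3 Ω, ∠Z = −∠Y = 29.76°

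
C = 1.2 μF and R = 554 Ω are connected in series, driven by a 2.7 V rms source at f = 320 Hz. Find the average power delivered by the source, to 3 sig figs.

ω = 2πf = 2011 rad/s
X_C = 1/(ωC) = 414 Ω
Z = 554 − j414 Ω
|Z| = √(554² + 414²) = 692 Ω
∠Z = arctan(-414/554) = -36.8°
I = V/|Z| = 3.90 mA
P = VI cos φ = 2.7 × 0.00390 × cos(-36.8°) = 8.44 mW

8.44 mW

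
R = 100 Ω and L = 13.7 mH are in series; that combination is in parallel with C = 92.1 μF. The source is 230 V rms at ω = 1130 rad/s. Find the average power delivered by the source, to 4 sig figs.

516.6 W

X_L = ωL = 15.48 Ω
X_C = 1/(ωC) = 9.609 Ω
Branch 1 (R+jX_L): Z₁ = 100.0 + j15.48 Ω, |Z₁| = 101.2 Ω
Branch 2 (−jX_C): Z₂ = −j9.609 Ω
Parallel: Z = Z₁Z₂/(Z₁+Z₂), |Z| = 9.706 Ω, ∠Z = -84.56°
I = V/|Z| = 23.70 A
P = VI cos φ = 230 × 23.70 × cos(-84.56°) = 516.6 W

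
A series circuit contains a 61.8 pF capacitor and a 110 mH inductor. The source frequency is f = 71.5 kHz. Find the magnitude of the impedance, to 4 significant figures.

13400 Ω

ω = 2πf = 449200 rad/s
X_L = ωL = 49420 Ω
X_C = 1/(ωC) = 36020 Ω
Net reactance X = X_L − X_C = 13400 Ω
Z = j13400 Ω
|Z| = √(0² + 13400²) = 13400 Ω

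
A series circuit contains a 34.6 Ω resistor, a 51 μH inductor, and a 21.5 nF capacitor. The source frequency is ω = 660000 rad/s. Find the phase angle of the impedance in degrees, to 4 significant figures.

-46.77°

X_L = ωL = 33.66 Ω
X_C = 1/(ωC) = 70.47 Ω
Net reactance X = X_L − X_C = -36.81 Ω
Z = 34.60 − j36.81 Ω
|Z| = √(34.60² + 36.81²) = 50.52 Ω
∠Z = arctan(-36.81/34.60) = -46.77°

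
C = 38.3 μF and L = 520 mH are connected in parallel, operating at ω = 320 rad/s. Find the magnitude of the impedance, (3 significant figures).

160 Ω

X_L = ωL = 166 Ω
X_C = 1/(ωC) = 81.6 Ω
Parallel: admittances add. Y = 1/(jωL) + jωC
Y = (0 + j0.00625) S
|Y| = 0.00625 S → |Z| = 1/|Y| = 160 Ω, ∠Z = −∠Y = -90.0°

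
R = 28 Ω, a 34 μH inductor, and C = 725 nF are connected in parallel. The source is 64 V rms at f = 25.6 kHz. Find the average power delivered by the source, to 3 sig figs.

146 W

ω = 2πf = 160800 rad/s
X_L = ωL = 5.47 Ω
X_C = 1/(ωC) = 8.58 Ω
Parallel: admittances add. Y = 1/R + 1/(jωL) + jωC
Y = (0.0357 − j0.0662) S
|Y| = 0.0753 S → |Z| = 1/|Y| = 13.3 Ω, ∠Z = −∠Y = 61.7°
I = V/|Z| = 4.82 A
P = VI cos φ = 64 × 4.82 × cos(61.7°) = 146 W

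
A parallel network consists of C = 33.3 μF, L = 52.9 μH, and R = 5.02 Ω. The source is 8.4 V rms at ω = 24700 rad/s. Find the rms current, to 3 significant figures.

1.74 A

X_L = ωL = 1.31 Ω
X_C = 1/(ωC) = 1.22 Ω
Parallel: admittances add. Y = 1/R + 1/(jωL) + jωC
Y = (0.199 + j0.0572) S
|Y| = 0.207 S → |Z| = 1/|Y| = 4.83 Ω, ∠Z = −∠Y = -16.0°
I = V/|Z| = 8.4/4.83 = 1.74 A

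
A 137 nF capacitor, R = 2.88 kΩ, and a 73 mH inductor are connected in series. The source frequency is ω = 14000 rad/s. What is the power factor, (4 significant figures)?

X_L = ωL = 1022 Ω
X_C = 1/(ωC) = 521.4 Ω
Net reactance X = X_L − X_C = 500.6 Ω
Z = 2880 + j500.6 Ω
|Z| = √(2880² + 500.6²) = 2923 Ω
∠Z = arctan(500.6/2880) = 9.861°
cos φ = cos(9.861°) = 0.9852

0.9852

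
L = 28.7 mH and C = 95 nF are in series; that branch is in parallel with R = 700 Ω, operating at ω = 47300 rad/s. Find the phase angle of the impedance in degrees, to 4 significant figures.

X_L = ωL = 1358 Ω
X_C = 1/(ωC) = 222.5 Ω
Branch 1: Z₁ = R = 700.0 Ω
Branch 2 (series LC): Z₂ = j(X_L − X_C) = j1135 Ω
Parallel: Z = Z₁Z₂/(Z₁+Z₂), |Z| = 595.8 Ω, ∠Z = 31.66°

31.66°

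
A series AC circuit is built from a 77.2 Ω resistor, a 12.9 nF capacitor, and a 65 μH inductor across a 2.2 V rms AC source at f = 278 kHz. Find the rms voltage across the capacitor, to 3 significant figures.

ω = 2πf = 1.747e+06 rad/s
X_L = ωL = 114 Ω
X_C = 1/(ωC) = 44.4 Ω
Net reactance X = X_L − X_C = 69.2 Ω
Z = 77.2 + j69.2 Ω
|Z| = √(77.2² + 69.2²) = 104 Ω
I = V/|Z| = 21.2 mA
V_C = I·|Z_C| = 0.0212 × 44.4 = 0.942 V

0.942 V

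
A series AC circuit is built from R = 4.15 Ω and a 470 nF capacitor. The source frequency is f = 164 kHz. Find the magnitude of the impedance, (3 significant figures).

4.64 Ω

ω = 2πf = 1.03e+06 rad/s
X_C = 1/(ωC) = 2.06 Ω
Z = 4.15 − j2.06 Ω
|Z| = √(4.15² + 2.06²) = 4.64 Ω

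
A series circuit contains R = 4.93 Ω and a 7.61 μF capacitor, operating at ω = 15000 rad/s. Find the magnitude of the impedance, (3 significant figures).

X_C = 1/(ωC) = 8.76 Ω
Z = 4.93 − j8.76 Ω
|Z| = √(4.93² + 8.76²) = 10.1 Ω

10.1 Ω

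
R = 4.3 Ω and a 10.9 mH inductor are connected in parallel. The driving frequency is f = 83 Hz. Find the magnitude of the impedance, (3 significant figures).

3.43 Ω

ω = 2πf = 521.5 rad/s
X_L = ωL = 5.68 Ω
Parallel: admittances add. Y = 1/R + 1/(jωL)
Y = (0.233 − j0.176) S
|Y| = 0.292 S → |Z| = 1/|Y| = 3.43 Ω, ∠Z = −∠Y = 37.1°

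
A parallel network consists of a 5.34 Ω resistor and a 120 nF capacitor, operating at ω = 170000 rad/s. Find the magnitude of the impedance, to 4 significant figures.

5.309 Ω

X_C = 1/(ωC) = 49.02 Ω
Parallel: admittances add. Y = 1/R + jωC
Y = (0.1873 + j0.02040) S
|Y| = 0.1884 S → |Z| = 1/|Y| = 5.309 Ω, ∠Z = −∠Y = -6.217°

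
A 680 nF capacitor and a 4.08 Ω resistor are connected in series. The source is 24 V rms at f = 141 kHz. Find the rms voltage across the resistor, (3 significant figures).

ω = 2πf = 885900 rad/s
X_C = 1/(ωC) = 1.66 Ω
Z = 4.08 − j1.66 Ω
|Z| = √(4.08² + 1.66²) = 4.40 Ω
I = V/|Z| = 5.45 A
V_R = I·|Z_R| = 5.45 × 4.08 = 22.2 V

22.2 V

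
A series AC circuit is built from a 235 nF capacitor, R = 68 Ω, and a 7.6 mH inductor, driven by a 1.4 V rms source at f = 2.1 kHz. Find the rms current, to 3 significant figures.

ω = 2πf = 13190 rad/s
X_L = ωL = 100 Ω
X_C = 1/(ωC) = 323 Ω
Net reactance X = X_L − X_C = -222 Ω
Z = 68.0 − j222 Ω
|Z| = √(68.0² + 222²) = 232 Ω
I = V/|Z| = 1.4/232 = 6.02 mA

6.02 mA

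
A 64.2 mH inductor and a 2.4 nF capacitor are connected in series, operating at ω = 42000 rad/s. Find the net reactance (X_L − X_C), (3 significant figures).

X_L = ωL = 2700 Ω
X_C = 1/(ωC) = 9920 Ω
X = 2700 − 9920 = -7220 Ω

-7220 Ω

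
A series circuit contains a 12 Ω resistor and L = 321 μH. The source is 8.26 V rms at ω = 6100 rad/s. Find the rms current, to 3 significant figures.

679 mA

X_L = ωL = 1.96 Ω
Z = 12.0 + j1.96 Ω
|Z| = √(12.0² + 1.96²) = 12.2 Ω
I = V/|Z| = 8.26/12.2 = 679 mA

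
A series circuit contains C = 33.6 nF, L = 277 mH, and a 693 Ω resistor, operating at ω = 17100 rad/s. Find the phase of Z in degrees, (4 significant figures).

X_L = ωL = 4737 Ω
X_C = 1/(ωC) = 1740 Ω
Net reactance X = X_L − X_C = 2996 Ω
Z = 693.0 + j2996 Ω
|Z| = √(693.0² + 2996²) = 3075 Ω
∠Z = arctan(2996/693.0) = 76.98°

76.98°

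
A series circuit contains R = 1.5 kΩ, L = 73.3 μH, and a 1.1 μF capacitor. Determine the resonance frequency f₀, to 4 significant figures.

ω₀ = 1/√(LC) = 1/√(7.33e-05 × 1.1e-06) = 111400 rad/s
f₀ = ω₀/(2π) = 17.72 kHz

17.72 kHz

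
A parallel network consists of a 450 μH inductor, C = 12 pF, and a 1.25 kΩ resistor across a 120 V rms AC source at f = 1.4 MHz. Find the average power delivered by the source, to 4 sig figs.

11.52 W

ω = 2πf = 8.796e+06 rad/s
X_L = ωL = 3958 Ω
X_C = 1/(ωC) = 9474 Ω
Parallel: admittances add. Y = 1/R + 1/(jωL) + jωC
Y = (0.0008000 − j0.0001471) S
|Y| = 0.0008134 S → |Z| = 1/|Y| = 1229 Ω, ∠Z = −∠Y = 10.42°
I = V/|Z| = 97.61 mA
P = VI cos φ = 120 × 0.09761 × cos(10.42°) = 11.52 W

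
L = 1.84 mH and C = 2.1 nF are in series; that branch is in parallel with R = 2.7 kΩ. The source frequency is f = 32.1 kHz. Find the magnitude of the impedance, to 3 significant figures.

1600 Ω

ω = 2πf = 201700 rad/s
X_L = ωL = 371 Ω
X_C = 1/(ωC) = 2360 Ω
Branch 1: Z₁ = R = 2700 Ω
Branch 2 (series LC): Z₂ = j(X_L − X_C) = −j1990 Ω
Parallel: Z = Z₁Z₂/(Z₁+Z₂), |Z| = 1600 Ω, ∠Z = -53.6°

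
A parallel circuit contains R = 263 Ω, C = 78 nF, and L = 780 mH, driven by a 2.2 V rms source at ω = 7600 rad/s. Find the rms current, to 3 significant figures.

X_L = ωL = 5930 Ω
X_C = 1/(ωC) = 1690 Ω
Parallel: admittances add. Y = 1/R + 1/(jωL) + jωC
Y = (0.00380 + j0.000424) S
|Y| = 0.00383 S → |Z| = 1/|Y| = 261 Ω, ∠Z = −∠Y = -6.36°
I = V/|Z| = 2.2/261 = 8.42 mA

8.42 mA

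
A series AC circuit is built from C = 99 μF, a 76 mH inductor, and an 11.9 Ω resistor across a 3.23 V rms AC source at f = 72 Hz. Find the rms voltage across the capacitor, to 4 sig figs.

ω = 2πf = 452.4 rad/s
X_L = ωL = 34.38 Ω
X_C = 1/(ωC) = 22.33 Ω
Net reactance X = X_L − X_C = 12.05 Ω
Z = 11.90 + j12.05 Ω
|Z| = √(11.90² + 12.05²) = 16.94 Ω
I = V/|Z| = 190.7 mA
V_C = I·|Z_C| = 0.1907 × 22.33 = 4.258 V

4.258 V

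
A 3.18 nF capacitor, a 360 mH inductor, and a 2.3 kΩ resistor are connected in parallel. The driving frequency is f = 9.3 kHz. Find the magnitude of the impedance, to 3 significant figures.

ω = 2πf = 58430 rad/s
X_L = ωL = 21000 Ω
X_C = 1/(ωC) = 5380 Ω
Parallel: admittances add. Y = 1/R + 1/(jωL) + jωC
Y = (0.000435 + j0.000138) S
|Y| = 0.000456 S → |Z| = 1/|Y| = 2190 Ω, ∠Z = −∠Y = -17.6°

2190 Ω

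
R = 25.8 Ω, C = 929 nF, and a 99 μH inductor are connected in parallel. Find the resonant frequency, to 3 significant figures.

16.6 kHz

ω₀ = 1/√(LC) = 1/√(9.9e-05 × 9.29e-07) = 104300 rad/s
f₀ = ω₀/(2π) = 16.6 kHz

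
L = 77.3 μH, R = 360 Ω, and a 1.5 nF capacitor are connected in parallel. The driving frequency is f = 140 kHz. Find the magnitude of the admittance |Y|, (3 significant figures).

13.7 mS

ω = 2πf = 879600 rad/s
X_L = ωL = 68.0 Ω
X_C = 1/(ωC) = 758 Ω
Parallel: admittances add. Y = 1/R + 1/(jωL) + jωC
Y = (0.00278 − j0.0134) S
|Y| = 0.0137 S → |Z| = 1/|Y| = 73.1 Ω, ∠Z = −∠Y = 78.3°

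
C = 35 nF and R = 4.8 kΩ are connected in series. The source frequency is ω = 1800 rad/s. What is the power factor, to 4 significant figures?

X_C = 1/(ωC) = 15870 Ω
Z = 4800 − j15870 Ω
|Z| = √(4800² + 15870²) = 16580 Ω
∠Z = arctan(-15870/4800) = -73.17°
cos φ = cos(-73.17°) = 0.2895

0.2895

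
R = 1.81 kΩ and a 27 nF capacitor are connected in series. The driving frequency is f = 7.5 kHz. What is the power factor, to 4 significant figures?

ω = 2πf = 47120 rad/s
X_C = 1/(ωC) = 786.0 Ω
Z = 1810 − j786.0 Ω
|Z| = √(1810² + 786.0²) = 1973 Ω
∠Z = arctan(-786.0/1810) = -23.47°
cos φ = cos(-23.47°) = 0.9173

0.9173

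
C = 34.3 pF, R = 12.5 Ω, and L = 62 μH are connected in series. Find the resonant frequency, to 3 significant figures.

3.45 MHz

ω₀ = 1/√(LC) = 1/√(6.2e-05 × 3.43e-11) = 2.168e+07 rad/s
f₀ = ω₀/(2π) = 3.45 MHz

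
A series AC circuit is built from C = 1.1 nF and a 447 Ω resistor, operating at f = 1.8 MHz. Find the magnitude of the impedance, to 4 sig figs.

ω = 2πf = 1.131e+07 rad/s
X_C = 1/(ωC) = 80.38 Ω
Z = 447.0 − j80.38 Ω
|Z| = √(447.0² + 80.38²) = 454.2 Ω

454.2 Ω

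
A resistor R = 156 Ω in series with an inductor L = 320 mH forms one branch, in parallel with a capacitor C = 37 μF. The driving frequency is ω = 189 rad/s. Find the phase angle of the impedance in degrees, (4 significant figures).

-40.93°

X_L = ωL = 60.48 Ω
X_C = 1/(ωC) = 143.0 Ω
Branch 1 (R+jX_L): Z₁ = 156.0 + j60.48 Ω, |Z₁| = 167.3 Ω
Branch 2 (−jX_C): Z₂ = −j143.0 Ω
Parallel: Z = Z₁Z₂/(Z₁+Z₂), |Z| = 135.6 Ω, ∠Z = -40.93°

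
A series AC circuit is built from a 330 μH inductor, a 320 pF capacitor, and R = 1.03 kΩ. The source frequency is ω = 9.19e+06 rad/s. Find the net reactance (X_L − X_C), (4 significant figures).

X_L = ωL = 3033 Ω
X_C = 1/(ωC) = 340.0 Ω
X = 3033 − 340.0 = 2693 Ω

2693 Ω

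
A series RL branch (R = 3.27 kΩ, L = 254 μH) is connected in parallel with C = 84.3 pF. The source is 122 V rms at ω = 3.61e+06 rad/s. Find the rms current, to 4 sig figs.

X_L = ωL = 916.9 Ω
X_C = 1/(ωC) = 3286 Ω
Branch 1 (R+jX_L): Z₁ = 3270 + j916.9 Ω, |Z₁| = 3396 Ω
Branch 2 (−jX_C): Z₂ = −j3286 Ω
Parallel: Z = Z₁Z₂/(Z₁+Z₂), |Z| = 2764 Ω, ∠Z = -38.41°
I = V/|Z| = 122/2764 = 44.14 mA

44.14 mA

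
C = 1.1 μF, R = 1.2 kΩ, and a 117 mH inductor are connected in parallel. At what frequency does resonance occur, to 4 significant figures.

ω₀ = 1/√(LC) = 1/√(0.117 × 1.1e-06) = 2787 rad/s
f₀ = ω₀/(2π) = 443.6 Hz

443.6 Hz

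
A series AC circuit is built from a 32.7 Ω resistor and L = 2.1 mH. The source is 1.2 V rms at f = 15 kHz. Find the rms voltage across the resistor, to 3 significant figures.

ω = 2πf = 94250 rad/s
X_L = ωL = 198 Ω
Z = 32.7 + j198 Ω
|Z| = √(32.7² + 198²) = 201 Ω
I = V/|Z| = 5.98 mA
V_R = I·|Z_R| = 0.00598 × 32.7 = 0.196 V

0.196 V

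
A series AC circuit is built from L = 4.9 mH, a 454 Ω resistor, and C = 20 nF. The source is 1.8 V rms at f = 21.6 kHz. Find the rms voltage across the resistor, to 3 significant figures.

1.51 V

ω = 2πf = 135700 rad/s
X_L = ωL = 665 Ω
X_C = 1/(ωC) = 368 Ω
Net reactance X = X_L − X_C = 297 Ω
Z = 454 + j297 Ω
|Z| = √(454² + 297²) = 542 Ω
I = V/|Z| = 3.32 mA
V_R = I·|Z_R| = 0.00332 × 454 = 1.51 V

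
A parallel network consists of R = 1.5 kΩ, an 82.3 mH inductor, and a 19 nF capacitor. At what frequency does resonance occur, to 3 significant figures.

4.02 kHz

ω₀ = 1/√(LC) = 1/√(0.0823 × 1.9e-08) = 25290 rad/s
f₀ = ω₀/(2π) = 4.02 kHz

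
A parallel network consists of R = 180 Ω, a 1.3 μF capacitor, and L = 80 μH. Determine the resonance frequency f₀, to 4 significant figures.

15.61 kHz

ω₀ = 1/√(LC) = 1/√(8e-05 × 1.3e-06) = 98060 rad/s
f₀ = ω₀/(2π) = 15.61 kHz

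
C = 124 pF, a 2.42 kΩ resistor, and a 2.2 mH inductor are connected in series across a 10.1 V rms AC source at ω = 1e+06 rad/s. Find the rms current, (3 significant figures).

X_L = ωL = 2200 Ω
X_C = 1/(ωC) = 8060 Ω
Net reactance X = X_L − X_C = -5860 Ω
Z = 2420 − j5860 Ω
|Z| = √(2420² + 5860²) = 6340 Ω
I = V/|Z| = 10.1/6340 = 1.59 mA

1.59 mA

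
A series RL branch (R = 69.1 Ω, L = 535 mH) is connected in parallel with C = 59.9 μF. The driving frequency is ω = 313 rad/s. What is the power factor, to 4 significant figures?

X_L = ωL = 167.5 Ω
X_C = 1/(ωC) = 53.34 Ω
Branch 1 (R+jX_L): Z₁ = 69.10 + j167.5 Ω, |Z₁| = 181.2 Ω
Branch 2 (−jX_C): Z₂ = −j53.34 Ω
Parallel: Z = Z₁Z₂/(Z₁+Z₂), |Z| = 72.43 Ω, ∠Z = -81.23°
cos φ = cos(-81.23°) = 0.1525

0.1525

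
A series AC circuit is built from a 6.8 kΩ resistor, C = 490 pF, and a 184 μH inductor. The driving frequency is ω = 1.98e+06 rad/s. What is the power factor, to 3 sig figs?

0.995

X_L = ωL = 364 Ω
X_C = 1/(ωC) = 1030 Ω
Net reactance X = X_L − X_C = -666 Ω
Z = 6800 − j666 Ω
|Z| = √(6800² + 666²) = 6830 Ω
∠Z = arctan(-666/6800) = -5.60°
cos φ = cos(-5.60°) = 0.995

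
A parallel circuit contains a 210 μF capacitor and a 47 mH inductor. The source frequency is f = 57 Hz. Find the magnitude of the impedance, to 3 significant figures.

63.3 Ω

ω = 2πf = 358.1 rad/s
X_L = ωL = 16.8 Ω
X_C = 1/(ωC) = 13.3 Ω
Parallel: admittances add. Y = 1/(jωL) + jωC
Y = (0 + j0.0158) S
|Y| = 0.0158 S → |Z| = 1/|Y| = 63.3 Ω, ∠Z = −∠Y = -90.0°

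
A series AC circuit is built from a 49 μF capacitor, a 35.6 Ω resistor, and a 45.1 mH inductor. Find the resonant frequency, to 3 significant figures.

ω₀ = 1/√(LC) = 1/√(0.0451 × 4.9e-05) = 672.7 rad/s
f₀ = ω₀/(2π) = 107 Hz

107 Hz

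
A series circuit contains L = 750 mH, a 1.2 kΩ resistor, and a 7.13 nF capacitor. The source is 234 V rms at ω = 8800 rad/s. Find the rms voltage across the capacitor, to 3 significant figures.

X_L = ωL = 6600 Ω
X_C = 1/(ωC) = 15900 Ω
Net reactance X = X_L − X_C = -9340 Ω
Z = 1200 − j9340 Ω
|Z| = √(1200² + 9340²) = 9410 Ω
I = V/|Z| = 24.9 mA
V_C = I·|Z_C| = 0.0249 × 15900 = 396 V

396 V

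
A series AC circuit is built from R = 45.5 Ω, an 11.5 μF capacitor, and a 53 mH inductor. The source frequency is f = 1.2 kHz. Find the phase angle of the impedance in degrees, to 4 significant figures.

83.31°

ω = 2πf = 7540 rad/s
X_L = ωL = 399.6 Ω
X_C = 1/(ωC) = 11.53 Ω
Net reactance X = X_L − X_C = 388.1 Ω
Z = 45.50 + j388.1 Ω
|Z| = √(45.50² + 388.1²) = 390.7 Ω
∠Z = arctan(388.1/45.50) = 83.31°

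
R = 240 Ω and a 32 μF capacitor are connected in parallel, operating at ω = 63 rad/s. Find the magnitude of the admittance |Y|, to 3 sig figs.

4.63 mS

X_C = 1/(ωC) = 496 Ω
Parallel: admittances add. Y = 1/R + jωC
Y = (0.00417 + j0.00202) S
|Y| = 0.00463 S → |Z| = 1/|Y| = 216 Ω, ∠Z = −∠Y = -25.8°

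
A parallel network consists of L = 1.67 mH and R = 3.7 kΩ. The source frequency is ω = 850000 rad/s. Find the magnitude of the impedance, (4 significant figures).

1325 Ω

X_L = ωL = 1420 Ω
Parallel: admittances add. Y = 1/R + 1/(jωL)
Y = (0.0002703 − j0.0007045) S
|Y| = 0.0007545 S → |Z| = 1/|Y| = 1325 Ω, ∠Z = −∠Y = 69.01°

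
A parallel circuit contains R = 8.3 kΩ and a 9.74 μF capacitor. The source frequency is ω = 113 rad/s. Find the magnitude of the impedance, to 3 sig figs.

X_C = 1/(ωC) = 909 Ω
Parallel: admittances add. Y = 1/R + jωC
Y = (0.000120 + j0.00110) S
|Y| = 0.00111 S → |Z| = 1/|Y| = 903 Ω, ∠Z = −∠Y = -83.8°

903 Ω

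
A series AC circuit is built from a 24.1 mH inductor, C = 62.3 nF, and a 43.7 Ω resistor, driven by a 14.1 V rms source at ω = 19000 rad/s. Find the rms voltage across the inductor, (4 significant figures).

X_L = ωL = 457.9 Ω
X_C = 1/(ωC) = 844.8 Ω
Net reactance X = X_L − X_C = -386.9 Ω
Z = 43.70 − j386.9 Ω
|Z| = √(43.70² + 386.9²) = 389.4 Ω
I = V/|Z| = 36.21 mA
V_L = I·|Z_L| = 0.03621 × 457.9 = 16.58 V

16.58 V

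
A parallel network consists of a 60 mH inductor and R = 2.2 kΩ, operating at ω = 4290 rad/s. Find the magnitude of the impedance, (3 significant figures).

X_L = ωL = 257 Ω
Parallel: admittances add. Y = 1/R + 1/(jωL)
Y = (0.000455 − j0.00389) S
|Y| = 0.00391 S → |Z| = 1/|Y| = 256 Ω, ∠Z = −∠Y = 83.3°

256 Ω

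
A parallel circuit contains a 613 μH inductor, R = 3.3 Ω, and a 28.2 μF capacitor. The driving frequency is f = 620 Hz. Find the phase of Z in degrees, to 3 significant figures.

45.6°

ω = 2πf = 3896 rad/s
X_L = ωL = 2.39 Ω
X_C = 1/(ωC) = 9.10 Ω
Parallel: admittances add. Y = 1/R + 1/(jωL) + jωC
Y = (0.303 − j0.309) S
|Y| = 0.433 S → |Z| = 1/|Y| = 2.31 Ω, ∠Z = −∠Y = 45.6°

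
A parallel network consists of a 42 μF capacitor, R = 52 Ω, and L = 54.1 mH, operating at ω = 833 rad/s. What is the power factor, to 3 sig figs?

0.833

X_L = ωL = 45.1 Ω
X_C = 1/(ωC) = 28.6 Ω
Parallel: admittances add. Y = 1/R + 1/(jωL) + jωC
Y = (0.0192 + j0.0128) S
|Y| = 0.0231 S → |Z| = 1/|Y| = 43.3 Ω, ∠Z = −∠Y = -33.6°
cos φ = cos(-33.6°) = 0.833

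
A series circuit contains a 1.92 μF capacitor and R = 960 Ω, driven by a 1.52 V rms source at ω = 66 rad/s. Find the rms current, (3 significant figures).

191 μA

X_C = 1/(ωC) = 7890 Ω
Z = 960 − j7890 Ω
|Z| = √(960² + 7890²) = 7950 Ω
I = V/|Z| = 1.52/7950 = 191 μA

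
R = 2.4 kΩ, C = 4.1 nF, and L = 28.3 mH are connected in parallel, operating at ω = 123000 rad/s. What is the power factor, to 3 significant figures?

X_L = ωL = 3480 Ω
X_C = 1/(ωC) = 1980 Ω
Parallel: admittances add. Y = 1/R + 1/(jωL) + jωC
Y = (0.000417 + j0.000217) S
|Y| = 0.000470 S → |Z| = 1/|Y| = 2130 Ω, ∠Z = −∠Y = -27.5°
cos φ = cos(-27.5°) = 0.887

0.887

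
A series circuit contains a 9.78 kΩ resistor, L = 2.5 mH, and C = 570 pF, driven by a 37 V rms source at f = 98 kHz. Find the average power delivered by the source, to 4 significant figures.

ω = 2πf = 615800 rad/s
X_L = ωL = 1539 Ω
X_C = 1/(ωC) = 2849 Ω
Net reactance X = X_L − X_C = -1310 Ω
Z = 9780 − j1310 Ω
|Z| = √(9780² + 1310²) = 9867 Ω
∠Z = arctan(-1310/9780) = -7.628°
I = V/|Z| = 3.750 mA
P = VI cos φ = 37 × 0.003750 × cos(-7.628°) = 137.5 mW

137.5 mW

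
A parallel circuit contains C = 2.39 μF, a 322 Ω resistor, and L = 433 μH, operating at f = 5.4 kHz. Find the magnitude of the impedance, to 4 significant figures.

ω = 2πf = 33930 rad/s
X_L = ωL = 14.69 Ω
X_C = 1/(ωC) = 12.33 Ω
Parallel: admittances add. Y = 1/R + 1/(jωL) + jωC
Y = (0.003106 + j0.01302) S
|Y| = 0.01339 S → |Z| = 1/|Y| = 74.69 Ω, ∠Z = −∠Y = -76.59°

74.69 Ω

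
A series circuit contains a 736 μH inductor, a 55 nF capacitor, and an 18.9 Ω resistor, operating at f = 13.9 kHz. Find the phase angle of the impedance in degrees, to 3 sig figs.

-82.5°

ω = 2πf = 87340 rad/s
X_L = ωL = 64.3 Ω
X_C = 1/(ωC) = 208 Ω
Net reactance X = X_L − X_C = -144 Ω
Z = 18.9 − j144 Ω
|Z| = √(18.9² + 144²) = 145 Ω
∠Z = arctan(-144/18.9) = -82.5°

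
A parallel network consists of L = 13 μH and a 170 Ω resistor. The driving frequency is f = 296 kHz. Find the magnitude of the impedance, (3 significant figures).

ω = 2πf = 1.86e+06 rad/s
X_L = ωL = 24.2 Ω
Parallel: admittances add. Y = 1/R + 1/(jωL)
Y = (0.00588 − j0.0414) S
|Y| = 0.0418 S → |Z| = 1/|Y| = 23.9 Ω, ∠Z = −∠Y = 81.9°

23.9 Ω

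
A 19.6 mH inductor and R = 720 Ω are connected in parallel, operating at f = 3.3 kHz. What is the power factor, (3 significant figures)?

0.492

ω = 2πf = 20730 rad/s
X_L = ωL = 406 Ω
Parallel: admittances add. Y = 1/R + 1/(jωL)
Y = (0.00139 − j0.00246) S
|Y| = 0.00283 S → |Z| = 1/|Y| = 354 Ω, ∠Z = −∠Y = 60.6°
cos φ = cos(60.6°) = 0.492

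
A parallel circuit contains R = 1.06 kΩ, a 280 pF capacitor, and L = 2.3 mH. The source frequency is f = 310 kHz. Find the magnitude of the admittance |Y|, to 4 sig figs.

996.9 μS

ω = 2πf = 1.948e+06 rad/s
X_L = ωL = 4480 Ω
X_C = 1/(ωC) = 1834 Ω
Parallel: admittances add. Y = 1/R + 1/(jωL) + jωC
Y = (0.0009434 + j0.0003222) S
|Y| = 0.0009969 S → |Z| = 1/|Y| = 1003 Ω, ∠Z = −∠Y = -18.85°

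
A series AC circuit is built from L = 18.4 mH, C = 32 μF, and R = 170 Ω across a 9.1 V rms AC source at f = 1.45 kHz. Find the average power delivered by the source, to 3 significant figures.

ω = 2πf = 9111 rad/s
X_L = ωL = 168 Ω
X_C = 1/(ωC) = 3.43 Ω
Net reactance X = X_L − X_C = 164 Ω
Z = 170 + j164 Ω
|Z| = √(170² + 164²) = 236 Ω
∠Z = arctan(164/170) = 44.0°
I = V/|Z| = 38.5 mA
P = VI cos φ = 9.1 × 0.0385 × cos(44.0°) = 252 mW

252 mW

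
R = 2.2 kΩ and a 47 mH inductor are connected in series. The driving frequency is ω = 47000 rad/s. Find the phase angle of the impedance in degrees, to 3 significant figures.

45.1°

X_L = ωL = 2210 Ω
Z = 2200 + j2210 Ω
|Z| = √(2200² + 2210²) = 3120 Ω
∠Z = arctan(2210/2200) = 45.1°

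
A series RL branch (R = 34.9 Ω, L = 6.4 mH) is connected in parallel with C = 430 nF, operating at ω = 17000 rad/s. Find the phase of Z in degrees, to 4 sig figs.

20.95°

X_L = ωL = 108.8 Ω
X_C = 1/(ωC) = 136.8 Ω
Branch 1 (R+jX_L): Z₁ = 34.90 + j108.8 Ω, |Z₁| = 114.3 Ω
Branch 2 (−jX_C): Z₂ = −j136.8 Ω
Parallel: Z = Z₁Z₂/(Z₁+Z₂), |Z| = 349.3 Ω, ∠Z = 20.95°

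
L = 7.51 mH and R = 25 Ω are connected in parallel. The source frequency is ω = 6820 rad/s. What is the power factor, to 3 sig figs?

X_L = ωL = 51.2 Ω
Parallel: admittances add. Y = 1/R + 1/(jωL)
Y = (0.0400 − j0.0195) S
|Y| = 0.0445 S → |Z| = 1/|Y| = 22.5 Ω, ∠Z = −∠Y = 26.0°
cos φ = cos(26.0°) = 0.899

0.899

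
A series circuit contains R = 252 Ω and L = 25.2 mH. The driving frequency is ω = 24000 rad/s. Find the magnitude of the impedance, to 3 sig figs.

655 Ω

X_L = ωL = 605 Ω
Z = 252 + j605 Ω
|Z| = √(252² + 605²) = 655 Ω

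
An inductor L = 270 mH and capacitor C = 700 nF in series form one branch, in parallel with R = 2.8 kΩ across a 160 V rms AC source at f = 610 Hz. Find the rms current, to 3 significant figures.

ω = 2πf = 3833 rad/s
X_L = ωL = 1030 Ω
X_C = 1/(ωC) = 373 Ω
Branch 1: Z₁ = R = 2800 Ω
Branch 2 (series LC): Z₂ = j(X_L − X_C) = j662 Ω
Parallel: Z = Z₁Z₂/(Z₁+Z₂), |Z| = 644 Ω, ∠Z = 76.7°
I = V/|Z| = 160/644 = 248 mA

248 mA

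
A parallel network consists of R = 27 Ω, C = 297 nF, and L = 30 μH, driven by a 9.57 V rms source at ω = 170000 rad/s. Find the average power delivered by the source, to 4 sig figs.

X_L = ωL = 5.100 Ω
X_C = 1/(ωC) = 19.81 Ω
Parallel: admittances add. Y = 1/R + 1/(jωL) + jωC
Y = (0.03704 − j0.1456) S
|Y| = 0.1502 S → |Z| = 1/|Y| = 6.657 Ω, ∠Z = −∠Y = 75.73°
I = V/|Z| = 1.438 A
P = VI cos φ = 9.57 × 1.438 × cos(75.73°) = 3.392 W

3.392 W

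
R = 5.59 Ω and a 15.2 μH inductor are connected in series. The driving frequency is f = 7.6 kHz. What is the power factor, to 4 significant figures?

0.9917

ω = 2πf = 47750 rad/s
X_L = ωL = 0.7258 Ω
Z = 5.590 + j0.7258 Ω
|Z| = √(5.590² + 0.7258²) = 5.637 Ω
∠Z = arctan(0.7258/5.590) = 7.398°
cos φ = cos(7.398°) = 0.9917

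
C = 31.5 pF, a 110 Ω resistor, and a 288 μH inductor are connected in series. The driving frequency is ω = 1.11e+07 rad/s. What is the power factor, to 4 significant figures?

X_L = ωL = 3197 Ω
X_C = 1/(ωC) = 2860 Ω
Net reactance X = X_L − X_C = 336.8 Ω
Z = 110.0 + j336.8 Ω
|Z| = √(110.0² + 336.8²) = 354.3 Ω
∠Z = arctan(336.8/110.0) = 71.91°
cos φ = cos(71.91°) = 0.3105

0.3105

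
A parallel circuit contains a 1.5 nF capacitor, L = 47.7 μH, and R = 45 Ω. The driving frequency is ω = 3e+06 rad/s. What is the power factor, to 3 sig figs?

0.994

X_L = ωL = 143 Ω
X_C = 1/(ωC) = 222 Ω
Parallel: admittances add. Y = 1/R + 1/(jωL) + jωC
Y = (0.0222 − j0.00249) S
|Y| = 0.0224 S → |Z| = 1/|Y| = 44.7 Ω, ∠Z = −∠Y = 6.39°
cos φ = cos(6.39°) = 0.994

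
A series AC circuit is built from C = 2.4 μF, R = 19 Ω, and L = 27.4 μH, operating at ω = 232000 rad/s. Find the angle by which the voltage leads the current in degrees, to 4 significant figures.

13.50°

X_L = ωL = 6.357 Ω
X_C = 1/(ωC) = 1.796 Ω
Net reactance X = X_L − X_C = 4.561 Ω
Z = 19.00 + j4.561 Ω
|Z| = √(19.00² + 4.561²) = 19.54 Ω
∠Z = arctan(4.561/19.00) = 13.50°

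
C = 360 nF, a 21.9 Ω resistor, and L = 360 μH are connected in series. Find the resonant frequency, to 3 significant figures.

14.0 kHz

ω₀ = 1/√(LC) = 1/√(0.00036 × 3.6e-07) = 87840 rad/s
f₀ = ω₀/(2π) = 14.0 kHz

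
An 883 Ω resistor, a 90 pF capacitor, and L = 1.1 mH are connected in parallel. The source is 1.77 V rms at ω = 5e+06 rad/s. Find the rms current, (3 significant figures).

X_L = ωL = 5500 Ω
X_C = 1/(ωC) = 2220 Ω
Parallel: admittances add. Y = 1/R + 1/(jωL) + jωC
Y = (0.00113 + j0.000268) S
|Y| = 0.00116 S → |Z| = 1/|Y| = 859 Ω, ∠Z = −∠Y = -13.3°
I = V/|Z| = 1.77/859 = 2.06 mA

2.06 mA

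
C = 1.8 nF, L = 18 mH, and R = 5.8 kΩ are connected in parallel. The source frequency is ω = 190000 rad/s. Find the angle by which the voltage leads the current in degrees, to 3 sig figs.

X_L = ωL = 3420 Ω
X_C = 1/(ωC) = 2920 Ω
Parallel: admittances add. Y = 1/R + 1/(jωL) + jωC
Y = (0.000172 + j4.96e-05) S
|Y| = 0.000179 S → |Z| = 1/|Y| = 5570 Ω, ∠Z = −∠Y = -16.1°

-16.1°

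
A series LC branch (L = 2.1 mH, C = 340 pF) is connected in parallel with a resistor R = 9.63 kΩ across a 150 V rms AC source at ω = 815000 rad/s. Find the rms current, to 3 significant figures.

X_L = ωL = 1710 Ω
X_C = 1/(ωC) = 3610 Ω
Branch 1: Z₁ = R = 9630 Ω
Branch 2 (series LC): Z₂ = j(X_L − X_C) = −j1900 Ω
Parallel: Z = Z₁Z₂/(Z₁+Z₂), |Z| = 1860 Ω, ∠Z = -78.9°
I = V/|Z| = 150/1860 = 80.6 mA

80.6 mA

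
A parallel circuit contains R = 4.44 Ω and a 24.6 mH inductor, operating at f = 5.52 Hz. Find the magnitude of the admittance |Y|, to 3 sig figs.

1.19 S

ω = 2πf = 34.68 rad/s
X_L = ωL = 0.853 Ω
Parallel: admittances add. Y = 1/R + 1/(jωL)
Y = (0.225 − j1.17) S
|Y| = 1.19 S → |Z| = 1/|Y| = 0.838 Ω, ∠Z = −∠Y = 79.1°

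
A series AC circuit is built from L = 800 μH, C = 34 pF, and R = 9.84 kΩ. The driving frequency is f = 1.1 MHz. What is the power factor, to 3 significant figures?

ω = 2πf = 6.912e+06 rad/s
X_L = ωL = 5530 Ω
X_C = 1/(ωC) = 4260 Ω
Net reactance X = X_L − X_C = 1270 Ω
Z = 9840 + j1270 Ω
|Z| = √(9840² + 1270²) = 9920 Ω
∠Z = arctan(1270/9840) = 7.38°
cos φ = cos(7.38°) = 0.992

0.992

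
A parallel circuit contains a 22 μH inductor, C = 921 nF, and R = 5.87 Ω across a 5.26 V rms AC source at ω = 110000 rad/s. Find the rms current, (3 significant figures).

X_L = ωL = 2.42 Ω
X_C = 1/(ωC) = 9.87 Ω
Parallel: admittances add. Y = 1/R + 1/(jωL) + jωC
Y = (0.170 − j0.312) S
|Y| = 0.355 S → |Z| = 1/|Y| = 2.81 Ω, ∠Z = −∠Y = 61.4°
I = V/|Z| = 5.26/2.81 = 1.87 A

1.87 A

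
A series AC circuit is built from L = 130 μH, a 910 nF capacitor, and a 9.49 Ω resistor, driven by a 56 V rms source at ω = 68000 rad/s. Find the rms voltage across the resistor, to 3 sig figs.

44.3 V

X_L = ωL = 8.84 Ω
X_C = 1/(ωC) = 16.2 Ω
Net reactance X = X_L − X_C = -7.32 Ω
Z = 9.49 − j7.32 Ω
|Z| = √(9.49² + 7.32²) = 12.0 Ω
I = V/|Z| = 4.67 A
V_R = I·|Z_R| = 4.67 × 9.49 = 44.3 V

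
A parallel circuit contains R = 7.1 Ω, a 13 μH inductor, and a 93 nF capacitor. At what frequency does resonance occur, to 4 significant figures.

ω₀ = 1/√(LC) = 1/√(1.3e-05 × 9.3e-08) = 909500 rad/s
f₀ = ω₀/(2π) = 144.7 kHz

144.7 kHz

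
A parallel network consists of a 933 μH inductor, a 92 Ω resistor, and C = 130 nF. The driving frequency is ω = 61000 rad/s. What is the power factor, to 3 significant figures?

X_L = ωL = 56.9 Ω
X_C = 1/(ωC) = 126 Ω
Parallel: admittances add. Y = 1/R + 1/(jωL) + jωC
Y = (0.0109 − j0.00964) S
|Y| = 0.0145 S → |Z| = 1/|Y| = 68.8 Ω, ∠Z = −∠Y = 41.6°
cos φ = cos(41.6°) = 0.748

0.748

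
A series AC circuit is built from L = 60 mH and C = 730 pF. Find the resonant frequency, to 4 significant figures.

24.05 kHz

ω₀ = 1/√(LC) = 1/√(0.06 × 7.3e-10) = 151100 rad/s
f₀ = ω₀/(2π) = 24.05 kHz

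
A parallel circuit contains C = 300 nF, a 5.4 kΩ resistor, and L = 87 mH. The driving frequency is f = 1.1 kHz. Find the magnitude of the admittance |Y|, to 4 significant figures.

ω = 2πf = 6912 rad/s
X_L = ωL = 601.3 Ω
X_C = 1/(ωC) = 482.3 Ω
Parallel: admittances add. Y = 1/R + 1/(jωL) + jωC
Y = (0.0001852 + j0.0004104) S
|Y| = 0.0004502 S → |Z| = 1/|Y| = 2221 Ω, ∠Z = −∠Y = -65.71°

450.2 μS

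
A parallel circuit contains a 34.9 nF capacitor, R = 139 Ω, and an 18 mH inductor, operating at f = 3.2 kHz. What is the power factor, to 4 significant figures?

ω = 2πf = 20110 rad/s
X_L = ωL = 361.9 Ω
X_C = 1/(ωC) = 1425 Ω
Parallel: admittances add. Y = 1/R + 1/(jωL) + jωC
Y = (0.007194 − j0.002061) S
|Y| = 0.007484 S → |Z| = 1/|Y| = 133.6 Ω, ∠Z = −∠Y = 15.99°
cos φ = cos(15.99°) = 0.9613

0.9613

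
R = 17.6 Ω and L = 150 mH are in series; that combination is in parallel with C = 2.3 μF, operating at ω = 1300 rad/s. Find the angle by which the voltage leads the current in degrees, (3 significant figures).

77.6°

X_L = ωL = 195 Ω
X_C = 1/(ωC) = 334 Ω
Branch 1 (R+jX_L): Z₁ = 17.6 + j195 Ω, |Z₁| = 196 Ω
Branch 2 (−jX_C): Z₂ = −j334 Ω
Parallel: Z = Z₁Z₂/(Z₁+Z₂), |Z| = 466 Ω, ∠Z = 77.6°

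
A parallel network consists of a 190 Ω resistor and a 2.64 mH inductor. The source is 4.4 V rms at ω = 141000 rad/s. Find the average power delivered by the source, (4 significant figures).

101.9 mW

X_L = ωL = 372.2 Ω
Parallel: admittances add. Y = 1/R + 1/(jωL)
Y = (0.005263 − j0.002686) S
|Y| = 0.005909 S → |Z| = 1/|Y| = 169.2 Ω, ∠Z = −∠Y = 27.04°
I = V/|Z| = 26.00 mA
P = VI cos φ = 4.4 × 0.02600 × cos(27.04°) = 101.9 mW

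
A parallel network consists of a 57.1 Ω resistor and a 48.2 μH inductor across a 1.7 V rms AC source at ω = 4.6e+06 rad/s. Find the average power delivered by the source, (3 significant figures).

X_L = ωL = 222 Ω
Parallel: admittances add. Y = 1/R + 1/(jωL)
Y = (0.0175 − j0.00451) S
|Y| = 0.0181 S → |Z| = 1/|Y| = 55.3 Ω, ∠Z = −∠Y = 14.4°
I = V/|Z| = 30.7 mA
P = VI cos φ = 1.7 × 0.0307 × cos(14.4°) = 50.6 mW

50.6 mW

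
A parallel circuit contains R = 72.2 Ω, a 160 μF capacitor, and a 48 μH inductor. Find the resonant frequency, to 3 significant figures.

1.82 kHz

ω₀ = 1/√(LC) = 1/√(4.8e-05 × 0.00016) = 11410 rad/s
f₀ = ω₀/(2π) = 1.82 kHz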